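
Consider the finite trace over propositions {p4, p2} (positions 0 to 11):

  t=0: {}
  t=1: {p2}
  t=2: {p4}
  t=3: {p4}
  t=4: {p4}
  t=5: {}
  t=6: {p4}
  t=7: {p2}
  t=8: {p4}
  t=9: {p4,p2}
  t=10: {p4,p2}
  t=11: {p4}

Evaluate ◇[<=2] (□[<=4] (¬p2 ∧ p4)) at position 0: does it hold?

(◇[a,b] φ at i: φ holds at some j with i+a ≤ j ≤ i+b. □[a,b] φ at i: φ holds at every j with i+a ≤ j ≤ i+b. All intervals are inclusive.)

Check □[<=4] (¬p2 ∧ p4) at each j in [0,2]:
  j=0: fails at 0
  j=1: fails at 1
  j=2: fails at 5
No position in the window satisfies it → formula fails.

No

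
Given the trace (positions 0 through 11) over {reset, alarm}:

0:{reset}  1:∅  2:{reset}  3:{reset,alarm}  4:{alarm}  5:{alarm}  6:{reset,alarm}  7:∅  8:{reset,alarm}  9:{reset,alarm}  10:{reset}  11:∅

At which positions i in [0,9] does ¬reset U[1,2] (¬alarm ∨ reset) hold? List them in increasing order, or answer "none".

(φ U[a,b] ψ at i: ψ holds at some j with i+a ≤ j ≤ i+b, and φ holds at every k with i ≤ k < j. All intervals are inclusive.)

Evaluate at each i in [0,9]:
  i=0: ✗ (lhs fails at k=0 before rhs at j=1)
  i=1: ✓ (rhs at j=2; lhs holds on [1,1])
  i=2: ✗ (lhs fails at k=2 before rhs at j=3)
  i=3: ✗ (no rhs in [4,5])
  i=4: ✓ (rhs at j=6; lhs holds on [4,5])
  i=5: ✓ (rhs at j=6; lhs holds on [5,5])
  i=6: ✗ (lhs fails at k=6 before rhs at j=7)
  i=7: ✓ (rhs at j=8; lhs holds on [7,7])
  i=8: ✗ (lhs fails at k=8 before rhs at j=9)
  i=9: ✗ (lhs fails at k=9 before rhs at j=10)

1, 4, 5, 7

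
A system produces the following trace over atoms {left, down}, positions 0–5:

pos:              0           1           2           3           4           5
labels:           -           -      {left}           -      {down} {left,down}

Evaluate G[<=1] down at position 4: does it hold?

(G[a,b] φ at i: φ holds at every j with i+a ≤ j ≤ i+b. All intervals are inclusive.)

Holds

Check down at every j in [4,5]:
  j=4: true
  j=5: true
All positions satisfy it → formula holds.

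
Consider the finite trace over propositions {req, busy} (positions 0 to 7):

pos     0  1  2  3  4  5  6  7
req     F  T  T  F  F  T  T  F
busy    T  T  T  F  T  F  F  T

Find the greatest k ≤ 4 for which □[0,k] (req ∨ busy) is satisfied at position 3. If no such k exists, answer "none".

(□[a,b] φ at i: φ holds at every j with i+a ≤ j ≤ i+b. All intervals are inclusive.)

none

(req ∨ busy) must hold from j=3 onward; find where it first fails.
  j=3: fails → no k works.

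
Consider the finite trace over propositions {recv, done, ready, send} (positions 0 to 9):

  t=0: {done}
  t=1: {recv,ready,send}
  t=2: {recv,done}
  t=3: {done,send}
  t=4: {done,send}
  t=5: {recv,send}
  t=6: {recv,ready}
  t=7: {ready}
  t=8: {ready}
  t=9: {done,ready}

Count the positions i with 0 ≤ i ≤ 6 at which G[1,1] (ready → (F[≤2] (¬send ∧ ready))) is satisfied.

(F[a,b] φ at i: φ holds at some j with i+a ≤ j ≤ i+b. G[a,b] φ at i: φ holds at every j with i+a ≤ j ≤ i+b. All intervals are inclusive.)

Evaluate at each i in [0,6]:
  i=0: ✗ (fails at j=1)
  i=1: ✓ (all of [2,2])
  i=2: ✓ (all of [3,3])
  i=3: ✓ (all of [4,4])
  i=4: ✓ (all of [5,5])
  i=5: ✓ (all of [6,6])
  i=6: ✓ (all of [7,7])
Positions where it holds: {1, 2, 3, 4, 5, 6} → 6.

6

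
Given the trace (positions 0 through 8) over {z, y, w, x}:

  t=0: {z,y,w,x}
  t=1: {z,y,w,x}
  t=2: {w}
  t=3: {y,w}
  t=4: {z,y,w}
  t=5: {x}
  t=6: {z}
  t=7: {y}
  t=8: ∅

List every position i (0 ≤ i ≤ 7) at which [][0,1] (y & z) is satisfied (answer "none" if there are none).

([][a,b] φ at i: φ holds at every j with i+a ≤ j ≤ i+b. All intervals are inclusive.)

Evaluate at each i in [0,7]:
  i=0: ✓ (all of [0,1])
  i=1: ✗ (fails at j=2)
  i=2: ✗ (fails at j=2)
  i=3: ✗ (fails at j=3)
  i=4: ✗ (fails at j=5)
  i=5: ✗ (fails at j=5)
  i=6: ✗ (fails at j=6)
  i=7: ✗ (fails at j=7)

0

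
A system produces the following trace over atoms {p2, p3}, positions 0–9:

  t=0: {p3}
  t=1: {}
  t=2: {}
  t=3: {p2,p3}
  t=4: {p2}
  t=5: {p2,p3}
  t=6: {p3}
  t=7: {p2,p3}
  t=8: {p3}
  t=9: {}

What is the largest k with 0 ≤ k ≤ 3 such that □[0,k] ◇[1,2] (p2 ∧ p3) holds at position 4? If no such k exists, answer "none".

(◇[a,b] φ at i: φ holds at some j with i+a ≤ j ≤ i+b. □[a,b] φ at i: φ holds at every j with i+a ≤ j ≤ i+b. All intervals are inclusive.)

◇[1,2] (p2 ∧ p3) must hold from j=4 onward; find where it first fails.
  j=4: holds
  j=5: holds
  j=6: holds
  j=7: fails
Holds on [4,6], so largest k = 2.

2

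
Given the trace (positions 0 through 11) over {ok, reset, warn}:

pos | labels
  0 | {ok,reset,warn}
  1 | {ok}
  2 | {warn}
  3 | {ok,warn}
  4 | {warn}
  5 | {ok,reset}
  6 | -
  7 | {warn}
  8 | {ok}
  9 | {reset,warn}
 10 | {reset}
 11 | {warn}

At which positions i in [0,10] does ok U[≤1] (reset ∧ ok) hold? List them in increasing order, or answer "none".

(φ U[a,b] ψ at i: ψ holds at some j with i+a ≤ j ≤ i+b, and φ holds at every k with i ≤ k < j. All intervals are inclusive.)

Evaluate at each i in [0,10]:
  i=0: ✓ (rhs at j=0)
  i=1: ✗ (no rhs in [1,2])
  i=2: ✗ (no rhs in [2,3])
  i=3: ✗ (no rhs in [3,4])
  i=4: ✗ (lhs fails at k=4 before rhs at j=5)
  i=5: ✓ (rhs at j=5)
  i=6: ✗ (no rhs in [6,7])
  i=7: ✗ (no rhs in [7,8])
  i=8: ✗ (no rhs in [8,9])
  i=9: ✗ (no rhs in [9,10])
  i=10: ✗ (no rhs in [10,11])

0, 5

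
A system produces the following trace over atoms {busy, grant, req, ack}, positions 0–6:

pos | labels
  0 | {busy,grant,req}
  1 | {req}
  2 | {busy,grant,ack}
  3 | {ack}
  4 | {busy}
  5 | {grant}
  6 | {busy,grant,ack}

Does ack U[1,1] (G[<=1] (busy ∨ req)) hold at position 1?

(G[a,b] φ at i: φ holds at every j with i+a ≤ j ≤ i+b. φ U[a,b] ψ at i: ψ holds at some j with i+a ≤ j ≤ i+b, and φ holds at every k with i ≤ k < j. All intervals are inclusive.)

Need some j in [2,2] with G[<=1] (busy ∨ req), and ack at every k in [1,j-1].
  j=2: G[<=1] (busy ∨ req) — fails at 3.
No j in the window works → until fails.

Does not hold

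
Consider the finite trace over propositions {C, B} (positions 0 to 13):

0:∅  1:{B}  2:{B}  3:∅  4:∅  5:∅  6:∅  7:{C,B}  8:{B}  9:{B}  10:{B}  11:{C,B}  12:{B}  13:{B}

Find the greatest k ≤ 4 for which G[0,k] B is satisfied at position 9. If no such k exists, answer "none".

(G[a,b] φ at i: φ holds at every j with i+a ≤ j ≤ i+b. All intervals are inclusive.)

4

B must hold from j=9 onward; find where it first fails.
  j=9: holds
  j=10: holds
  j=11: holds
  j=12: holds
  j=13: holds
Holds through j=13; largest k = 4.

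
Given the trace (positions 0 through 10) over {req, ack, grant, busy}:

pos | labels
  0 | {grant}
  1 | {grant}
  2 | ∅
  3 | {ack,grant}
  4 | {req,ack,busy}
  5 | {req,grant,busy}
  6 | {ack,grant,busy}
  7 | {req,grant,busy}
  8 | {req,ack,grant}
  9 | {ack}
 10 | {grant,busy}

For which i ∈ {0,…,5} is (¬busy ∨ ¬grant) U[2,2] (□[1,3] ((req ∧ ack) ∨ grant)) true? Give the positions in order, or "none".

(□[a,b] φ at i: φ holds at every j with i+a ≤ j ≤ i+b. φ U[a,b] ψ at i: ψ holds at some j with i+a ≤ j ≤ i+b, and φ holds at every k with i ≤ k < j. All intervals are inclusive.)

Evaluate at each i in [0,5]:
  i=0: ✓ (rhs at j=2; lhs holds on [0,1])
  i=1: ✓ (rhs at j=3; lhs holds on [1,2])
  i=2: ✓ (rhs at j=4; lhs holds on [2,3])
  i=3: ✓ (rhs at j=5; lhs holds on [3,4])
  i=4: ✗ (no rhs in [6,6])
  i=5: ✗ (no rhs in [7,7])

0, 1, 2, 3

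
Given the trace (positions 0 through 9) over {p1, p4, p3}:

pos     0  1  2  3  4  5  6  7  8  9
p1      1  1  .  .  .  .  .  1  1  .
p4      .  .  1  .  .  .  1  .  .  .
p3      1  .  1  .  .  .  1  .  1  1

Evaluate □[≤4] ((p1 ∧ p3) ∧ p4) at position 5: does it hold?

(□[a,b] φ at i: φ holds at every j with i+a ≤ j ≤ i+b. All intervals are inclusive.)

No

Check ((p1 ∧ p3) ∧ p4) at every j in [5,9]:
  j=5: false
  j=6: false
  j=7: false
  j=8: false
  j=9: false
Fails at j=5 → formula fails.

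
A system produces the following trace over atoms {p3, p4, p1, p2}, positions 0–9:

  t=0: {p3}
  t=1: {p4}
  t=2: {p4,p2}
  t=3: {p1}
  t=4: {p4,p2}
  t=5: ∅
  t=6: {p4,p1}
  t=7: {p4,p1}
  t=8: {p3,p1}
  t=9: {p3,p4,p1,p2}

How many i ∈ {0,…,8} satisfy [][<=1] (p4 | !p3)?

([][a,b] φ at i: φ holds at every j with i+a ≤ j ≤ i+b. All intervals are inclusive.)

Evaluate at each i in [0,8]:
  i=0: ✗ (fails at j=0)
  i=1: ✓ (all of [1,2])
  i=2: ✓ (all of [2,3])
  i=3: ✓ (all of [3,4])
  i=4: ✓ (all of [4,5])
  i=5: ✓ (all of [5,6])
  i=6: ✓ (all of [6,7])
  i=7: ✗ (fails at j=8)
  i=8: ✗ (fails at j=8)
Positions where it holds: {1, 2, 3, 4, 5, 6} → 6.

6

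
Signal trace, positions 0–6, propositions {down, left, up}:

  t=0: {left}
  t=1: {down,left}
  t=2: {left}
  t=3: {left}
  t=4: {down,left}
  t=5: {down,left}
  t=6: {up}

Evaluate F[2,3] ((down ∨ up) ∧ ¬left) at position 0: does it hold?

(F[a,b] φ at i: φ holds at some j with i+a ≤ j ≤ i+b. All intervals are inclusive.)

Check ((down ∨ up) ∧ ¬left) at each j in [2,3]:
  j=2: false
  j=3: false
No position in the window satisfies it → formula fails.

Does not hold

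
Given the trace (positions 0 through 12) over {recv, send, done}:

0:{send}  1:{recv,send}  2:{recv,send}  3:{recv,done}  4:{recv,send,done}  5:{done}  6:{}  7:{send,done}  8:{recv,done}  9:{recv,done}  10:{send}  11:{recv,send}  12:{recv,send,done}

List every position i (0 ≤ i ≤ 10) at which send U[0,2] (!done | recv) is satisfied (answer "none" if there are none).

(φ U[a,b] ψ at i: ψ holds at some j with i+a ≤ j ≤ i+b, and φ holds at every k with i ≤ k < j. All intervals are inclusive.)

Evaluate at each i in [0,10]:
  i=0: ✓ (rhs at j=0)
  i=1: ✓ (rhs at j=1)
  i=2: ✓ (rhs at j=2)
  i=3: ✓ (rhs at j=3)
  i=4: ✓ (rhs at j=4)
  i=5: ✗ (lhs fails at k=5 before rhs at j=6)
  i=6: ✓ (rhs at j=6)
  i=7: ✓ (rhs at j=8; lhs holds on [7,7])
  i=8: ✓ (rhs at j=8)
  i=9: ✓ (rhs at j=9)
  i=10: ✓ (rhs at j=10)

0, 1, 2, 3, 4, 6, 7, 8, 9, 10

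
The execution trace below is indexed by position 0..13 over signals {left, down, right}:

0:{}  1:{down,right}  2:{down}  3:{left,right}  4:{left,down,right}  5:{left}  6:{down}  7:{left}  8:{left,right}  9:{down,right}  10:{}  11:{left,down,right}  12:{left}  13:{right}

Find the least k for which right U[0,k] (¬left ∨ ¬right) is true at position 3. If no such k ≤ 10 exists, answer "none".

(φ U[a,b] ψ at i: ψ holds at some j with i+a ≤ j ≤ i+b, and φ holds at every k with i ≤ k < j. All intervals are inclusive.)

2

Need earliest j ≥ 3 with (¬left ∨ ¬right), and right at every k in [3,j-1].
  j=3: rhs fails.
  j=4: rhs fails.
  j=5: rhs holds; lhs holds on [3,4]. k = 2.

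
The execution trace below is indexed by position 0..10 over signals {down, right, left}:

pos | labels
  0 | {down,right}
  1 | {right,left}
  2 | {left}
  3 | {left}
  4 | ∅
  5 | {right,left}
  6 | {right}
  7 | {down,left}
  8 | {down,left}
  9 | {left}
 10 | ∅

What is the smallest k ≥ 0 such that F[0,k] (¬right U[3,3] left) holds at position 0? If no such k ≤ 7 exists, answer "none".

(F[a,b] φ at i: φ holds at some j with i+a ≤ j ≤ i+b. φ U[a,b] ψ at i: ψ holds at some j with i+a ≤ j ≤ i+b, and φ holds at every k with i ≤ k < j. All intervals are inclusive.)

2

Scan j = 0,1,… for (¬right U[3,3] left):
  j=0: fails
  j=1: fails
  j=2: holds
First hit at j=2, so smallest k = 2-0 = 2.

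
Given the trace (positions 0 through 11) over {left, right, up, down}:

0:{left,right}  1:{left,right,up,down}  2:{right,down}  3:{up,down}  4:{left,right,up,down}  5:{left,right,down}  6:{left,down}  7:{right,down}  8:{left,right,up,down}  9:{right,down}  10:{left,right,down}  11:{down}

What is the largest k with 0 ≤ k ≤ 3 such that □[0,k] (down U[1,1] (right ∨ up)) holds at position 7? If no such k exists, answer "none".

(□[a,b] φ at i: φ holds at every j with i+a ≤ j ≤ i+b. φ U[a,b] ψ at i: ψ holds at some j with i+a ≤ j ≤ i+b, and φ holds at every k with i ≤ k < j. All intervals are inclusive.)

2

(down U[1,1] (right ∨ up)) must hold from j=7 onward; find where it first fails.
  j=7: holds
  j=8: holds
  j=9: holds
  j=10: fails
Holds on [7,9], so largest k = 2.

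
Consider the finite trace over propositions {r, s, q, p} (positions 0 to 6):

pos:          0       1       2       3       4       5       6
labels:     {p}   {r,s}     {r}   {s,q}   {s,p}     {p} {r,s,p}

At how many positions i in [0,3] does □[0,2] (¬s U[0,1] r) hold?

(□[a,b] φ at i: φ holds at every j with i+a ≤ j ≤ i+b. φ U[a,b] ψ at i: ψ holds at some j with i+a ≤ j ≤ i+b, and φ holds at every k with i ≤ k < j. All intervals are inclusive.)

Evaluate at each i in [0,3]:
  i=0: ✓ (all of [0,2])
  i=1: ✗ (fails at j=3)
  i=2: ✗ (fails at j=3)
  i=3: ✗ (fails at j=3)
Positions where it holds: {0} → 1.

1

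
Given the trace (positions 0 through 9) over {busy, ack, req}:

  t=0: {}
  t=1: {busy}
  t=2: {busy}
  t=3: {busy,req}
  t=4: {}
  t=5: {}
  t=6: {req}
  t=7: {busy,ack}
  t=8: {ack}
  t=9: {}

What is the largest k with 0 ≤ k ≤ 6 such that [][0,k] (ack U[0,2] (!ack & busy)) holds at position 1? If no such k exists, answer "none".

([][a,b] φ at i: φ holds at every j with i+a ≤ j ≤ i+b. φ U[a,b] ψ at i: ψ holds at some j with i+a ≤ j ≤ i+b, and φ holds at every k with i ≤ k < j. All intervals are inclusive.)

2

(ack U[0,2] (!ack & busy)) must hold from j=1 onward; find where it first fails.
  j=1: holds
  j=2: holds
  j=3: holds
  j=4: fails
Holds on [1,3], so largest k = 2.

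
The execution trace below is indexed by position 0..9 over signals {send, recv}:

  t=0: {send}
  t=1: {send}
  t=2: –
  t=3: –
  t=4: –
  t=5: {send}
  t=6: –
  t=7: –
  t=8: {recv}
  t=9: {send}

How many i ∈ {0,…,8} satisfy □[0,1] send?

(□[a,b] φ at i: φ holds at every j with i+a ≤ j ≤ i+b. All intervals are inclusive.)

1

Evaluate at each i in [0,8]:
  i=0: ✓ (all of [0,1])
  i=1: ✗ (fails at j=2)
  i=2: ✗ (fails at j=2)
  i=3: ✗ (fails at j=3)
  i=4: ✗ (fails at j=4)
  i=5: ✗ (fails at j=6)
  i=6: ✗ (fails at j=6)
  i=7: ✗ (fails at j=7)
  i=8: ✗ (fails at j=8)
Positions where it holds: {0} → 1.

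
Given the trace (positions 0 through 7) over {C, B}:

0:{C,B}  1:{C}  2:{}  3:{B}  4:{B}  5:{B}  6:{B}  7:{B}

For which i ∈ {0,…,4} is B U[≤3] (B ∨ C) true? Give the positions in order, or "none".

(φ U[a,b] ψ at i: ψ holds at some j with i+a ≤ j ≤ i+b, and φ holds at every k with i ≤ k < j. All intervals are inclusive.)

0, 1, 3, 4

Evaluate at each i in [0,4]:
  i=0: ✓ (rhs at j=0)
  i=1: ✓ (rhs at j=1)
  i=2: ✗ (lhs fails at k=2 before rhs at j=3)
  i=3: ✓ (rhs at j=3)
  i=4: ✓ (rhs at j=4)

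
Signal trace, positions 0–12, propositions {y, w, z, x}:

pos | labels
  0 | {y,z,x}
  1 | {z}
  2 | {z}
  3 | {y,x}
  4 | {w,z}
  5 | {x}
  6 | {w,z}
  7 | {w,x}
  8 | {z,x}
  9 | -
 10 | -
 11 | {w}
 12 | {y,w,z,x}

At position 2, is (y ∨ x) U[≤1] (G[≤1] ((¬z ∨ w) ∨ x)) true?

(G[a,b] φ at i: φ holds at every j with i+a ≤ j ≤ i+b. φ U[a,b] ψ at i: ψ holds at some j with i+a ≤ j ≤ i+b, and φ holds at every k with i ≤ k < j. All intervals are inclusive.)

Does not hold

Need some j in [2,3] with G[≤1] ((¬z ∨ w) ∨ x), and (y ∨ x) at every k in [2,j-1].
  j=2: G[≤1] ((¬z ∨ w) ∨ x) — fails at 2.
  j=3: G[≤1] ((¬z ∨ w) ∨ x) holds, but (y ∨ x) fails at k=2 → not this j.
No j in the window works → until fails.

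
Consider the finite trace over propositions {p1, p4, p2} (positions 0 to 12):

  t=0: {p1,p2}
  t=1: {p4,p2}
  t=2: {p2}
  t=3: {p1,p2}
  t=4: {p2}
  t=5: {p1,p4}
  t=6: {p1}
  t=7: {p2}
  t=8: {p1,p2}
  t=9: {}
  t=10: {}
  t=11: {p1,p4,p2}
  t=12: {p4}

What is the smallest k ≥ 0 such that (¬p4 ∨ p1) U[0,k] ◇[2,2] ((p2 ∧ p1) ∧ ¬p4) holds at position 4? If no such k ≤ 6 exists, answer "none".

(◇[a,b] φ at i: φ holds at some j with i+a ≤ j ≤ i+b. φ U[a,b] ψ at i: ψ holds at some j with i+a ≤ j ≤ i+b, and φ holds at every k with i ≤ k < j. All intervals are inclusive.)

Need earliest j ≥ 4 with ◇[2,2] ((p2 ∧ p1) ∧ ¬p4), and (¬p4 ∨ p1) at every k in [4,j-1].
  j=4: rhs fails.
  j=5: rhs fails.
  j=6: rhs holds; lhs holds on [4,5]. k = 2.

2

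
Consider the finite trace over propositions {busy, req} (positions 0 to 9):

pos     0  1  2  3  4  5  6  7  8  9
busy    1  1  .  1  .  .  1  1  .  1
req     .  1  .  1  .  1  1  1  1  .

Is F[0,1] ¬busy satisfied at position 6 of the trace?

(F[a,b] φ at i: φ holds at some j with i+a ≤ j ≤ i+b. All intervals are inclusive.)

Check ¬busy at each j in [6,7]:
  j=6: false
  j=7: false
No position in the window satisfies it → formula fails.

False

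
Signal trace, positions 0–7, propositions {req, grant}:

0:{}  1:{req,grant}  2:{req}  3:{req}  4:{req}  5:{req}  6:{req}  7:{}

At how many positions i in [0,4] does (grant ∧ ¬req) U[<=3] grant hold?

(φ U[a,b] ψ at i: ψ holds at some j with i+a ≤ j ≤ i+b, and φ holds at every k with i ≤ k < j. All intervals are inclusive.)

Evaluate at each i in [0,4]:
  i=0: ✗ (lhs fails at k=0 before rhs at j=1)
  i=1: ✓ (rhs at j=1)
  i=2: ✗ (no rhs in [2,5])
  i=3: ✗ (no rhs in [3,6])
  i=4: ✗ (no rhs in [4,7])
Positions where it holds: {1} → 1.

1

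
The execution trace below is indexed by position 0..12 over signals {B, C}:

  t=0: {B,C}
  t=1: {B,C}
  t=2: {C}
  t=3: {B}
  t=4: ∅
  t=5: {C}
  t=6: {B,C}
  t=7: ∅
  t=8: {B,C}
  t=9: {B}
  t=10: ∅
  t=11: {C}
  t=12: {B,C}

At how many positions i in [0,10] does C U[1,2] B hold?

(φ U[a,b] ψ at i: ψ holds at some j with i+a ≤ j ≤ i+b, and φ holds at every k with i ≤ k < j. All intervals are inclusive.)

Evaluate at each i in [0,10]:
  i=0: ✓ (rhs at j=1; lhs holds on [0,0])
  i=1: ✓ (rhs at j=3; lhs holds on [1,2])
  i=2: ✓ (rhs at j=3; lhs holds on [2,2])
  i=3: ✗ (no rhs in [4,5])
  i=4: ✗ (lhs fails at k=4 before rhs at j=6)
  i=5: ✓ (rhs at j=6; lhs holds on [5,5])
  i=6: ✗ (lhs fails at k=7 before rhs at j=8)
  i=7: ✗ (lhs fails at k=7 before rhs at j=8)
  i=8: ✓ (rhs at j=9; lhs holds on [8,8])
  i=9: ✗ (no rhs in [10,11])
  i=10: ✗ (lhs fails at k=10 before rhs at j=12)
Positions where it holds: {0, 1, 2, 5, 8} → 5.

5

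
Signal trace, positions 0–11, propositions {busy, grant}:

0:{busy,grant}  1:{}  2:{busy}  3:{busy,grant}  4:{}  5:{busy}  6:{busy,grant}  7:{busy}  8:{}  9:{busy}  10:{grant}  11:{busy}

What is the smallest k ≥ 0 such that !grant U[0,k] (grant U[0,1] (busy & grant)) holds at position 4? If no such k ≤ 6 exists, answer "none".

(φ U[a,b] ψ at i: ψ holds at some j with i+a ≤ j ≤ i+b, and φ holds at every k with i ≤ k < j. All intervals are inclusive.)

Need earliest j ≥ 4 with (grant U[0,1] (busy & grant)), and !grant at every k in [4,j-1].
  j=4: rhs fails.
  j=5: rhs fails.
  j=6: rhs holds; lhs holds on [4,5]. k = 2.

2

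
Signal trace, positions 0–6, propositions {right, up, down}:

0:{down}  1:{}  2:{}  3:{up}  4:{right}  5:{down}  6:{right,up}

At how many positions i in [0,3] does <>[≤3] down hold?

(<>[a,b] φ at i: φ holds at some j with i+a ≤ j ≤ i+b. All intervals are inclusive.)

3

Evaluate at each i in [0,3]:
  i=0: ✓ (witness j=0)
  i=1: ✗ (none in [1,4])
  i=2: ✓ (witness j=5)
  i=3: ✓ (witness j=5)
Positions where it holds: {0, 2, 3} → 3.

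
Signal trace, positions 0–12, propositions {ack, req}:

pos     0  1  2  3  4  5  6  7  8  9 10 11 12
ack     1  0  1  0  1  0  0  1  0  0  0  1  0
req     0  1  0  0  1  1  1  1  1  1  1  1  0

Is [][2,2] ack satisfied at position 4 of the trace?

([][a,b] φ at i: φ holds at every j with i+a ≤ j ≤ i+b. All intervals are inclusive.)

Does not hold

Check ack at every j in [6,6]:
  j=6: false
Fails at j=6 → formula fails.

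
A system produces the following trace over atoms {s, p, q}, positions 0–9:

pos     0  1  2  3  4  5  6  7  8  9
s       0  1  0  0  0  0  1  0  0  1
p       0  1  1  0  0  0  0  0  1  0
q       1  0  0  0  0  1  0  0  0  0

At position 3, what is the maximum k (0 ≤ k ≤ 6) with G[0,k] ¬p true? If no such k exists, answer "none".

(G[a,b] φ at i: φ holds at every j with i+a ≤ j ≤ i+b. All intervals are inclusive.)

¬p must hold from j=3 onward; find where it first fails.
  j=3: holds
  j=4: holds
  j=5: holds
  j=6: holds
  j=7: holds
  j=8: fails
Holds on [3,7], so largest k = 4.

4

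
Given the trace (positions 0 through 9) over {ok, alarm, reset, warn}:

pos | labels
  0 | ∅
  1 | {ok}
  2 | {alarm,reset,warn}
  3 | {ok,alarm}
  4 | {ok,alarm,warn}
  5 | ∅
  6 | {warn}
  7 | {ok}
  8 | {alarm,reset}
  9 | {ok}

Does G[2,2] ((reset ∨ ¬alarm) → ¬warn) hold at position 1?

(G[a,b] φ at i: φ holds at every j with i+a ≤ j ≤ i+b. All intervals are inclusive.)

Yes

Check ((reset ∨ ¬alarm) → ¬warn) at every j in [3,3]:
  j=3: antecedent false → ✓
All positions satisfy it → formula holds.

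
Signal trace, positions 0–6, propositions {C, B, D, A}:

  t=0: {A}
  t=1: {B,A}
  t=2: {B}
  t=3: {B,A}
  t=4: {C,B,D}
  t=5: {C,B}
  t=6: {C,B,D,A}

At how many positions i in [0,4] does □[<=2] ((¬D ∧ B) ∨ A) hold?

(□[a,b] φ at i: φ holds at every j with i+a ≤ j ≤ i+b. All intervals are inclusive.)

Evaluate at each i in [0,4]:
  i=0: ✓ (all of [0,2])
  i=1: ✓ (all of [1,3])
  i=2: ✗ (fails at j=4)
  i=3: ✗ (fails at j=4)
  i=4: ✗ (fails at j=4)
Positions where it holds: {0, 1} → 2.

2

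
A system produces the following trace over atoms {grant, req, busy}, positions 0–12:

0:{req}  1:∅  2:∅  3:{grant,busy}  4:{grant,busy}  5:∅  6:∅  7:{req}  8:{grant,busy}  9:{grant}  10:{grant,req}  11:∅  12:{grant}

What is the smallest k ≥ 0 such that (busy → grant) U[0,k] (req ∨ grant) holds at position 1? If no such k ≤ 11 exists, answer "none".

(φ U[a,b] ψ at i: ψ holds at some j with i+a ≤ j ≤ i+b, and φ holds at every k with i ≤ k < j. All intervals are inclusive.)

2

Need earliest j ≥ 1 with (req ∨ grant), and (busy → grant) at every k in [1,j-1].
  j=1: rhs fails.
  j=2: rhs fails.
  j=3: rhs holds; lhs holds on [1,2]. k = 2.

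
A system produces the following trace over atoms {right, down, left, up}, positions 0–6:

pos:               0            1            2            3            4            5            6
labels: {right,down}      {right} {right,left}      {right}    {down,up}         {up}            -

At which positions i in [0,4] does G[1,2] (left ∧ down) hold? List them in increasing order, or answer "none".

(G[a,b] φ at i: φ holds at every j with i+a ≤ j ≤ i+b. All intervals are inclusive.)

none

Evaluate at each i in [0,4]:
  i=0: ✗ (fails at j=1)
  i=1: ✗ (fails at j=2)
  i=2: ✗ (fails at j=3)
  i=3: ✗ (fails at j=4)
  i=4: ✗ (fails at j=5)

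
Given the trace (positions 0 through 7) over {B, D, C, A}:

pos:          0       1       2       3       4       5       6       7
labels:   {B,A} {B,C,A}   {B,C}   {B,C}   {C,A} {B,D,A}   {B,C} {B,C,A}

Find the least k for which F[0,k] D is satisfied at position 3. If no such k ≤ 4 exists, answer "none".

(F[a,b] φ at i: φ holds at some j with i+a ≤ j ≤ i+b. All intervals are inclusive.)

Scan j = 3,4,… for D:
  j=3: fails
  j=4: fails
  j=5: holds
First hit at j=5, so smallest k = 5-3 = 2.

2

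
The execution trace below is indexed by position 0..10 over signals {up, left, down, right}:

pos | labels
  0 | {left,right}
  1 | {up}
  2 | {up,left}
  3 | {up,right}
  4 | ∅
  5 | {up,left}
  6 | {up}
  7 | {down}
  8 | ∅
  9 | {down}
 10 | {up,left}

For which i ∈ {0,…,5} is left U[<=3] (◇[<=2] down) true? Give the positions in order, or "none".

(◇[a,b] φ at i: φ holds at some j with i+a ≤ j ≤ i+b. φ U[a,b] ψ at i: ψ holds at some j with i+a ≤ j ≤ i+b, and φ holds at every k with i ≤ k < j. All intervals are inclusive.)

Evaluate at each i in [0,5]:
  i=0: ✗ (no rhs in [0,3])
  i=1: ✗ (no rhs in [1,4])
  i=2: ✗ (lhs fails at k=3 before rhs at j=5)
  i=3: ✗ (lhs fails at k=3 before rhs at j=5)
  i=4: ✗ (lhs fails at k=4 before rhs at j=5)
  i=5: ✓ (rhs at j=5)

5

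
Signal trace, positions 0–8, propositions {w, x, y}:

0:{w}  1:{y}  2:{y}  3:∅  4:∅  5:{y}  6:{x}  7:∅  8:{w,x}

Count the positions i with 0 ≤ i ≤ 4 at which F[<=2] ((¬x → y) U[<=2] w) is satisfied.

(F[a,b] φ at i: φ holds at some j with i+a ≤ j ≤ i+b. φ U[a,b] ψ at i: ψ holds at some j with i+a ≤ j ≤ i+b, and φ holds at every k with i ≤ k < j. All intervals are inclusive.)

1

Evaluate at each i in [0,4]:
  i=0: ✓ (witness j=0)
  i=1: ✗ (none in [1,3])
  i=2: ✗ (none in [2,4])
  i=3: ✗ (none in [3,5])
  i=4: ✗ (none in [4,6])
Positions where it holds: {0} → 1.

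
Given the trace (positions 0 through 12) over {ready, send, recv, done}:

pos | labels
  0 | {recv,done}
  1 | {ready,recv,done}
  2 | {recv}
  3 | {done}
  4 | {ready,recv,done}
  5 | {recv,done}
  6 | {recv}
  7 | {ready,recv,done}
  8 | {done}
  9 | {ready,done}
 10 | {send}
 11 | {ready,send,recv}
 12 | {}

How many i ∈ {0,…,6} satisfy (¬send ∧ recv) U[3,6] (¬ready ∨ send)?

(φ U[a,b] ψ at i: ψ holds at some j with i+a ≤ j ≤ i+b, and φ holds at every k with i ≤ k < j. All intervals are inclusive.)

3

Evaluate at each i in [0,6]:
  i=0: ✓ (rhs at j=3; lhs holds on [0,2])
  i=1: ✗ (lhs fails at k=3 before rhs at j=5)
  i=2: ✗ (lhs fails at k=3 before rhs at j=5)
  i=3: ✗ (lhs fails at k=3 before rhs at j=6)
  i=4: ✓ (rhs at j=8; lhs holds on [4,7])
  i=5: ✓ (rhs at j=8; lhs holds on [5,7])
  i=6: ✗ (lhs fails at k=8 before rhs at j=10)
Positions where it holds: {0, 4, 5} → 3.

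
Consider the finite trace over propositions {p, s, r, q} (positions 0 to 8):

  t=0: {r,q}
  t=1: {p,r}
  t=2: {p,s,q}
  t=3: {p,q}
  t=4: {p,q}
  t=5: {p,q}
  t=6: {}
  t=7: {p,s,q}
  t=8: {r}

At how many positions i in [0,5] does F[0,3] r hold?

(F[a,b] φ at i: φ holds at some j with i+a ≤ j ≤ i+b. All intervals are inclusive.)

Evaluate at each i in [0,5]:
  i=0: ✓ (witness j=0)
  i=1: ✓ (witness j=1)
  i=2: ✗ (none in [2,5])
  i=3: ✗ (none in [3,6])
  i=4: ✗ (none in [4,7])
  i=5: ✓ (witness j=8)
Positions where it holds: {0, 1, 5} → 3.

3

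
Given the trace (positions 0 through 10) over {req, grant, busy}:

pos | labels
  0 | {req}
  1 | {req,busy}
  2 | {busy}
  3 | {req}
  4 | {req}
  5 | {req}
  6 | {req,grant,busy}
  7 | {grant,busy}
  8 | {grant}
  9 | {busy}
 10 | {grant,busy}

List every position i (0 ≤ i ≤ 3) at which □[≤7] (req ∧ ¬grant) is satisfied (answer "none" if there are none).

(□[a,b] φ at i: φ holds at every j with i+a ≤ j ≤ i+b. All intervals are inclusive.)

Evaluate at each i in [0,3]:
  i=0: ✗ (fails at j=2)
  i=1: ✗ (fails at j=2)
  i=2: ✗ (fails at j=2)
  i=3: ✗ (fails at j=6)

none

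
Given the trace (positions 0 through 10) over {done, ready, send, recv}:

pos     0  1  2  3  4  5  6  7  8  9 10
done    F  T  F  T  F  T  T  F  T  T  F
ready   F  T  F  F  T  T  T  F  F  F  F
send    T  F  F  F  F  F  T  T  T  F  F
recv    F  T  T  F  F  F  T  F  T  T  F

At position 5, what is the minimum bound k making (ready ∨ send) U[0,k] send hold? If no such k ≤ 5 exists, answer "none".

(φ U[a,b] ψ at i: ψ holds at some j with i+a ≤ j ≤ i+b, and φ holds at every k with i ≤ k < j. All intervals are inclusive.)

Need earliest j ≥ 5 with send, and (ready ∨ send) at every k in [5,j-1].
  j=5: rhs fails.
  j=6: rhs holds; lhs holds on [5,5]. k = 1.

1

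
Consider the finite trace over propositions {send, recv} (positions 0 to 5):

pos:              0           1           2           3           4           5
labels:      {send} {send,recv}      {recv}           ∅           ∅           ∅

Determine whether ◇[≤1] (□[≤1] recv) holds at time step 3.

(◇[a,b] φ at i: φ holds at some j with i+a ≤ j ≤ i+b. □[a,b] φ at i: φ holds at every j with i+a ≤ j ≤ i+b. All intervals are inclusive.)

Check □[≤1] recv at each j in [3,4]:
  j=3: fails at 3
  j=4: fails at 4
No position in the window satisfies it → formula fails.

Does not hold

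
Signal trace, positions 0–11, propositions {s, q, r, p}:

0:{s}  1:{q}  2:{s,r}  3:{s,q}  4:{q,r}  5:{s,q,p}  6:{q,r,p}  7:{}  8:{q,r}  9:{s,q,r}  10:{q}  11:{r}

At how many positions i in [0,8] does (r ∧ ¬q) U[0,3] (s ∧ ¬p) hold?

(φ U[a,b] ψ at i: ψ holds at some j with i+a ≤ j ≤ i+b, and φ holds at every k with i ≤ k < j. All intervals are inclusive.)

3

Evaluate at each i in [0,8]:
  i=0: ✓ (rhs at j=0)
  i=1: ✗ (lhs fails at k=1 before rhs at j=2)
  i=2: ✓ (rhs at j=2)
  i=3: ✓ (rhs at j=3)
  i=4: ✗ (no rhs in [4,7])
  i=5: ✗ (no rhs in [5,8])
  i=6: ✗ (lhs fails at k=6 before rhs at j=9)
  i=7: ✗ (lhs fails at k=7 before rhs at j=9)
  i=8: ✗ (lhs fails at k=8 before rhs at j=9)
Positions where it holds: {0, 2, 3} → 3.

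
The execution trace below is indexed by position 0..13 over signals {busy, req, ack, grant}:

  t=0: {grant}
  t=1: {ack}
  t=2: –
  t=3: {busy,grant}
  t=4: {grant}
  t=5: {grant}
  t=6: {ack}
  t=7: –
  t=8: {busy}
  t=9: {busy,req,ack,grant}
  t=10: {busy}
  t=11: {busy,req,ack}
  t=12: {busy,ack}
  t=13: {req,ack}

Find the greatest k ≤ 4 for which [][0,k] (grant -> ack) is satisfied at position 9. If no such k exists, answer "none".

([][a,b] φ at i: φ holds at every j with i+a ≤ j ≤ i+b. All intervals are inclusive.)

4

(grant -> ack) must hold from j=9 onward; find where it first fails.
  j=9: holds
  j=10: holds
  j=11: holds
  j=12: holds
  j=13: holds
Holds through j=13; largest k = 4.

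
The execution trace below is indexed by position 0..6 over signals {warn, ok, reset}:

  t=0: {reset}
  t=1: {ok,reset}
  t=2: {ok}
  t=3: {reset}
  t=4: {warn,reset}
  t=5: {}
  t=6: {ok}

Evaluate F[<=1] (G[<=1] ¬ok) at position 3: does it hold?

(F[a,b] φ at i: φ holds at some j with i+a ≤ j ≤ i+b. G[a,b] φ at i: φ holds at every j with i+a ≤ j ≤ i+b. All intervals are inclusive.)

Check G[<=1] ¬ok at each j in [3,4]:
  j=3: holds on [3,4]
  j=4: holds on [4,5]
Found at j=3 → formula holds.

Holds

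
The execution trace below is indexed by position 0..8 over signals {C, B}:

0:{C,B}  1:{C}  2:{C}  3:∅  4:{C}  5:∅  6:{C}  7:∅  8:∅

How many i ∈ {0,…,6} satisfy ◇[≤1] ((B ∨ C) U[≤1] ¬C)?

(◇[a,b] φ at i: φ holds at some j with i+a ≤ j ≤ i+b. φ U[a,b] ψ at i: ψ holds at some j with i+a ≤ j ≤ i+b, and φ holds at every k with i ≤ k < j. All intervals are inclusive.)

6

Evaluate at each i in [0,6]:
  i=0: ✗ (none in [0,1])
  i=1: ✓ (witness j=2)
  i=2: ✓ (witness j=2)
  i=3: ✓ (witness j=3)
  i=4: ✓ (witness j=4)
  i=5: ✓ (witness j=5)
  i=6: ✓ (witness j=6)
Positions where it holds: {1, 2, 3, 4, 5, 6} → 6.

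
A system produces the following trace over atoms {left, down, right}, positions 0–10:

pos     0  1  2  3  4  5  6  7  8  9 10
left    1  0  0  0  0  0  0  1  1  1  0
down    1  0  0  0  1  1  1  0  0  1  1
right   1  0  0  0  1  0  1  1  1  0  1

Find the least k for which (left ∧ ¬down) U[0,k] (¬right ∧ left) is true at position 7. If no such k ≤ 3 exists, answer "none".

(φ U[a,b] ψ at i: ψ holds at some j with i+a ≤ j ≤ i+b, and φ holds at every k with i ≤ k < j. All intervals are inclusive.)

Need earliest j ≥ 7 with (¬right ∧ left), and (left ∧ ¬down) at every k in [7,j-1].
  j=7: rhs fails.
  j=8: rhs fails.
  j=9: rhs holds; lhs holds on [7,8]. k = 2.

2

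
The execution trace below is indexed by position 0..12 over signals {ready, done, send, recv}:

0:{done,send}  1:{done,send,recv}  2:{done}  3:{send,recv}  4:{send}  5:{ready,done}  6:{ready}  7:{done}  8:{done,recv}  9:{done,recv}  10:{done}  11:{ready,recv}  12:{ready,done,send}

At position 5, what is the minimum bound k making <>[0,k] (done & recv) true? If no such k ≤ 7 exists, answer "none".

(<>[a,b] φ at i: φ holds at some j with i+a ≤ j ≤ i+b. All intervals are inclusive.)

Scan j = 5,6,… for (done & recv):
  j=5: fails
  j=6: fails
  j=7: fails
  j=8: holds
First hit at j=8, so smallest k = 8-5 = 3.

3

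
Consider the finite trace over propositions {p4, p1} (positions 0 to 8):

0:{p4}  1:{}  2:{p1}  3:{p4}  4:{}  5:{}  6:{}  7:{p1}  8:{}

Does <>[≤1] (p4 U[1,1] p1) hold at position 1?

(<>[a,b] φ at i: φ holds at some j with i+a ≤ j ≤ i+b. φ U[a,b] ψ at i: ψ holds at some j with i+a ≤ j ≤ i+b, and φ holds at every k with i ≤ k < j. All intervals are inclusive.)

Check (p4 U[1,1] p1) at each j in [1,2]:
  j=1: fails
  j=2: fails
No position in the window satisfies it → formula fails.

No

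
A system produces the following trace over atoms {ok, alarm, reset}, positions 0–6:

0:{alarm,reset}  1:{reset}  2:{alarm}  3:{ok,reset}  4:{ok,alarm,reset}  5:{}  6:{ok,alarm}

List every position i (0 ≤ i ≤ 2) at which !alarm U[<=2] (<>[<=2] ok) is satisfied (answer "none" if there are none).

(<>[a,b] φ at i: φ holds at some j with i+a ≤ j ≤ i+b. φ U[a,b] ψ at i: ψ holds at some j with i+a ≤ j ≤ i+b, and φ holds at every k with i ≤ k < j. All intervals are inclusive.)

Evaluate at each i in [0,2]:
  i=0: ✗ (lhs fails at k=0 before rhs at j=1)
  i=1: ✓ (rhs at j=1)
  i=2: ✓ (rhs at j=2)

1, 2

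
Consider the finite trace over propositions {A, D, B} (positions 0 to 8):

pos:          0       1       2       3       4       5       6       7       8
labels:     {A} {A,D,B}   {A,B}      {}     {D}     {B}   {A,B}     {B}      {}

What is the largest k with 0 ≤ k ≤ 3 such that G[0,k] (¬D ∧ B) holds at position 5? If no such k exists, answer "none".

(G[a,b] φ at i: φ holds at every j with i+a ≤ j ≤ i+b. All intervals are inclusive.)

2

(¬D ∧ B) must hold from j=5 onward; find where it first fails.
  j=5: holds
  j=6: holds
  j=7: holds
  j=8: fails
Holds on [5,7], so largest k = 2.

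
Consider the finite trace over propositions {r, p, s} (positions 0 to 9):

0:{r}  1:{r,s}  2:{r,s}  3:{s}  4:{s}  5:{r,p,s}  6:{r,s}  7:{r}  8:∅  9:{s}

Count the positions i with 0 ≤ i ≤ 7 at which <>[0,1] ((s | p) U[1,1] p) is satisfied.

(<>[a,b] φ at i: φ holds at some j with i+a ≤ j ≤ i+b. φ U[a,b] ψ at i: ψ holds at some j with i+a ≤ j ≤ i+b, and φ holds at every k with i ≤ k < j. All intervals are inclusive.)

Evaluate at each i in [0,7]:
  i=0: ✗ (none in [0,1])
  i=1: ✗ (none in [1,2])
  i=2: ✗ (none in [2,3])
  i=3: ✓ (witness j=4)
  i=4: ✓ (witness j=4)
  i=5: ✗ (none in [5,6])
  i=6: ✗ (none in [6,7])
  i=7: ✗ (none in [7,8])
Positions where it holds: {3, 4} → 2.

2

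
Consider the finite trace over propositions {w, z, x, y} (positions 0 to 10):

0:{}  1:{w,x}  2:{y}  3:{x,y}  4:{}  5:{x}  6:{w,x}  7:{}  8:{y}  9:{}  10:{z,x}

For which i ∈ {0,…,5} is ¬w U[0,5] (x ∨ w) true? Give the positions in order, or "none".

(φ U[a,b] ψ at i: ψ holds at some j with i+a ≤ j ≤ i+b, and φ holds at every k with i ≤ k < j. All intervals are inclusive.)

Evaluate at each i in [0,5]:
  i=0: ✓ (rhs at j=1; lhs holds on [0,0])
  i=1: ✓ (rhs at j=1)
  i=2: ✓ (rhs at j=3; lhs holds on [2,2])
  i=3: ✓ (rhs at j=3)
  i=4: ✓ (rhs at j=5; lhs holds on [4,4])
  i=5: ✓ (rhs at j=5)

0, 1, 2, 3, 4, 5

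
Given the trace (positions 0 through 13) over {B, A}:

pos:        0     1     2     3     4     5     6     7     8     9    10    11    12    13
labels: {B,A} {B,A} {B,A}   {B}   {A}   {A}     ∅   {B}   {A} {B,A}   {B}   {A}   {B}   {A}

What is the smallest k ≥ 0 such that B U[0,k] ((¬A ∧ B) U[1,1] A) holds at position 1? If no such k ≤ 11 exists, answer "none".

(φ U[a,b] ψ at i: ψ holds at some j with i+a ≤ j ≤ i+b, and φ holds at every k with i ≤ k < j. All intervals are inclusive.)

Need earliest j ≥ 1 with ((¬A ∧ B) U[1,1] A), and B at every k in [1,j-1].
  j=1: rhs fails.
  j=2: rhs fails.
  j=3: rhs holds; lhs holds on [1,2]. k = 2.

2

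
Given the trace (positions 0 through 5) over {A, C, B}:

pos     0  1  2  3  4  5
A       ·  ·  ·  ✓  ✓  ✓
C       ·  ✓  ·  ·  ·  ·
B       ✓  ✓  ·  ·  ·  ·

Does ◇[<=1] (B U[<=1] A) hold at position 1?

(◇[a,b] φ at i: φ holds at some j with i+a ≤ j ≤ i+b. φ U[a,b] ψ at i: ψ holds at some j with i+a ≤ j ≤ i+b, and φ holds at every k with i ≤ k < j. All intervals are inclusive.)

Check (B U[<=1] A) at each j in [1,2]:
  j=1: fails
  j=2: fails
No position in the window satisfies it → formula fails.

Does not hold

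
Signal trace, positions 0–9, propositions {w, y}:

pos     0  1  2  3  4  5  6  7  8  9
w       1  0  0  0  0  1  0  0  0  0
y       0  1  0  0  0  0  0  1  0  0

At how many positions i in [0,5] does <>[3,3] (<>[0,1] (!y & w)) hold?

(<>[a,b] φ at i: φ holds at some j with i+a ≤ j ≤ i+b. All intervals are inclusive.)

2

Evaluate at each i in [0,5]:
  i=0: ✗ (none in [3,3])
  i=1: ✓ (witness j=4)
  i=2: ✓ (witness j=5)
  i=3: ✗ (none in [6,6])
  i=4: ✗ (none in [7,7])
  i=5: ✗ (none in [8,8])
Positions where it holds: {1, 2} → 2.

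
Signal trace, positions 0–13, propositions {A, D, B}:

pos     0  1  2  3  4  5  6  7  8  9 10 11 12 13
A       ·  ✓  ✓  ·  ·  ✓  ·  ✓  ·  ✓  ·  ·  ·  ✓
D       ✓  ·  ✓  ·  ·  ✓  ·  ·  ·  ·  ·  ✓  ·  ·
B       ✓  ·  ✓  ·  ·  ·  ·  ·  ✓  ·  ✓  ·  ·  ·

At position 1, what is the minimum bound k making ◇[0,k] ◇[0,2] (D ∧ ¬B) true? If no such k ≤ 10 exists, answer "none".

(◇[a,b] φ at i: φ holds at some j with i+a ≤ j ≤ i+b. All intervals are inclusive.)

2

Scan j = 1,2,… for ◇[0,2] (D ∧ ¬B):
  j=1: fails
  j=2: fails
  j=3: holds
First hit at j=3, so smallest k = 3-1 = 2.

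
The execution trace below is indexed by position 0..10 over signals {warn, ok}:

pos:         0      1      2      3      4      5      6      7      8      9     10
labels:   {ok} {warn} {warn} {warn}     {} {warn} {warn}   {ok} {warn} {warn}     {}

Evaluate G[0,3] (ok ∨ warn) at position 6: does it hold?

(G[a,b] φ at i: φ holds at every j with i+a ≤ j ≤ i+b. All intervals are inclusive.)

Yes

Check (ok ∨ warn) at every j in [6,9]:
  j=6: true
  j=7: true
  j=8: true
  j=9: true
All positions satisfy it → formula holds.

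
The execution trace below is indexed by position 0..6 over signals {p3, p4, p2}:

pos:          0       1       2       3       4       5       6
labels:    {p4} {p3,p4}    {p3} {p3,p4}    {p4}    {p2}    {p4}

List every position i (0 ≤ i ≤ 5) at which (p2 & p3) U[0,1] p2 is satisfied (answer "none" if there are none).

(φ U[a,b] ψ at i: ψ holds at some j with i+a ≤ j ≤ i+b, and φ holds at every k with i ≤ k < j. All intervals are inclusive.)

Evaluate at each i in [0,5]:
  i=0: ✗ (no rhs in [0,1])
  i=1: ✗ (no rhs in [1,2])
  i=2: ✗ (no rhs in [2,3])
  i=3: ✗ (no rhs in [3,4])
  i=4: ✗ (lhs fails at k=4 before rhs at j=5)
  i=5: ✓ (rhs at j=5)

5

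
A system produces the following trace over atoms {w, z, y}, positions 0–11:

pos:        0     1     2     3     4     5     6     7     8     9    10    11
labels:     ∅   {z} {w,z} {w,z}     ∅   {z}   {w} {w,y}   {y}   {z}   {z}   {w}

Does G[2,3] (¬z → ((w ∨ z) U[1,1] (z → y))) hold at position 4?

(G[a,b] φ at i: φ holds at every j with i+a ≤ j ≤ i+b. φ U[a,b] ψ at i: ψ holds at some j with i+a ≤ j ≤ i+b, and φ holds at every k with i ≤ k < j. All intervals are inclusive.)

Check (¬z → ((w ∨ z) U[1,1] (z → y))) at every j in [6,7]:
  j=6: antecedent true; consequent holds → ✓
  j=7: antecedent true; consequent holds → ✓
All positions satisfy it → formula holds.

Yes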